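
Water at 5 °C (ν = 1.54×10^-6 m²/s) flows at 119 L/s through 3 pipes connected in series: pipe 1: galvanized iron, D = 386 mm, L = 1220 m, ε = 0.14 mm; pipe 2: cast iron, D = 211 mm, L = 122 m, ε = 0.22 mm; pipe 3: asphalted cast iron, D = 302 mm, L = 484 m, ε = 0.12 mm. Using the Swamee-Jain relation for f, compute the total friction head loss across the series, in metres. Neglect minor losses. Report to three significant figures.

H ≈ 13.9 m

Pipe 1: V = 1.017 m/s, Re = 2.55×10^5, ε/D = 3.63×10^-4, f = 0.01774, h_1 = f(L/D)V²/2g = 2.955 m
Pipe 2: V = 3.403 m/s, Re = 4.66×10^5, ε/D = 0.00104, f = 0.02058, h_2 = f(L/D)V²/2g = 7.025 m
Pipe 3: V = 1.661 m/s, Re = 3.26×10^5, ε/D = 3.97×10^-4, f = 0.01760, h_3 = f(L/D)V²/2g = 3.967 m
Series → Q common, losses add: H = Σh = 13.95 m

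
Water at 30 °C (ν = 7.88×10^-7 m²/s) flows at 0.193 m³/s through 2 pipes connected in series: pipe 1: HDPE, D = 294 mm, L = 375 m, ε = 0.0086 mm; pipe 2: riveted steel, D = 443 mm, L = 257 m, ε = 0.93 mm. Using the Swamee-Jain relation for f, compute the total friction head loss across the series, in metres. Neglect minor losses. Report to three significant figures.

Pipe 1: V = 2.843 m/s, Re = 1.06×10^6, ε/D = 2.93×10^-5, f = 0.01219, h_1 = f(L/D)V²/2g = 6.404 m
Pipe 2: V = 1.252 m/s, Re = 7.04×10^5, ε/D = 0.00210, f = 0.02407, h_2 = f(L/D)V²/2g = 1.116 m
Series → Q common, losses add: H = Σh = 7.520 m

H ≈ 7.52 m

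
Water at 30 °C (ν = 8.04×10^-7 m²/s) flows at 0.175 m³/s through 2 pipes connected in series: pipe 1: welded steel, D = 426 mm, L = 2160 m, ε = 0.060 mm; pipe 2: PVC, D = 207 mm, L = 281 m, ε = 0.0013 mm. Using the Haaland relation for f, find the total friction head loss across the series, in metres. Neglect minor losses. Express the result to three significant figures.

Pipe 1: V = 1.228 m/s, Re = 6.51×10^5, ε/D = 1.41×10^-4, f = 0.01435, h_1 = f(L/D)V²/2g = 5.591 m
Pipe 2: V = 5.200 m/s, Re = 1.34×10^6, ε/D = 6.28×10^-6, f = 0.01117, h_2 = f(L/D)V²/2g = 20.90 m
Series → Q common, losses add: H = Σh = 26.49 m

H ≈ 26.5 m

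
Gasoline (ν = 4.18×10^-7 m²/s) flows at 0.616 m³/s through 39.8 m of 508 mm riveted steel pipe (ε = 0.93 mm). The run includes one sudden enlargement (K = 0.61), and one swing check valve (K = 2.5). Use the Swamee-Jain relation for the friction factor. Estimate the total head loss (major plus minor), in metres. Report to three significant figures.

V = 4Q/(πD²) = 3.039 m/s; V²/2g = 0.4708 m
Re = 3.69×10^6, ε/D = 0.00183 → f = 0.02296 (Swamee-Jain)
Major: h_f = f(L/D)·V²/2g = 0.02296·78.35·0.4708 = 0.8470 m
Minor: ΣK = 3.11; h_m = ΣK·V²/2g = 1.464 m
Total H_L = 0.8470 + 1.464 = 2.311 m

H_L ≈ 2.31 m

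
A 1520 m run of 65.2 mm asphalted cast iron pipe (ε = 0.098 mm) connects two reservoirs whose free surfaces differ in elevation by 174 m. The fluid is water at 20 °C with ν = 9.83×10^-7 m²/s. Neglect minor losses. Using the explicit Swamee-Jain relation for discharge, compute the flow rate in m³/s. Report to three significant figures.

Swamee-Jain (Type II): Q = -0.965·√(gD⁵h_f/L)·ln[ε/(3.7D) + √(3.17ν²L/(gD³h_f))]
√(gD⁵h_f/L) = √(9.81·0.0652⁵·174/1520) = 0.001150
ε/(3.7D) = 4.06×10^-4; √(3.17ν²L/(gD³h_f)) = 9.92×10^-5
Q = -0.965·0.001150·ln(5.054×10^-4) = 0.008425 m³/s
Check: V = 2.52 m/s, Re = 1.67×10^5, f = 0.02319, h_f = 175 m ≈ 174 m ✓

Q ≈ 0.00843 m³/s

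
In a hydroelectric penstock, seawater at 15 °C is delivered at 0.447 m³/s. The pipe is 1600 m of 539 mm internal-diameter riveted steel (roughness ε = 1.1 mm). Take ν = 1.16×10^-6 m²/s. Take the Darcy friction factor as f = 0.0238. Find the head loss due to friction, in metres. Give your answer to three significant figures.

h_f ≈ 13.8 m

V = 4Q/(πD²) = 4·0.447/(π·0.539²) = 1.959 m/s
h_f = f(L/D)V²/(2g) = 0.02380·(1600/0.539)·1.959²/(2·9.81) = 13.82 m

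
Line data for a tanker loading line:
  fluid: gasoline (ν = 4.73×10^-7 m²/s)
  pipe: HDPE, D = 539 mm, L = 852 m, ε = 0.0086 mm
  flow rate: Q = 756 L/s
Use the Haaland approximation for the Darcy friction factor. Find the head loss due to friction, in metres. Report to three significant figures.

h_f ≈ 8.92 m

V = 4Q/(πD²) = 4·0.756/(π·0.539²) = 3.313 m/s
Re = VD/ν = 3.313·0.539/4.73×10^-7 = 3.78×10^6 → turbulent
ε/D = 0.0086/539 = 1.60×10^-5
Haaland: f = 0.01008
h_f = f(L/D)V²/(2g) = 0.01008·(852/0.539)·3.313²/(2·9.81) = 8.919 m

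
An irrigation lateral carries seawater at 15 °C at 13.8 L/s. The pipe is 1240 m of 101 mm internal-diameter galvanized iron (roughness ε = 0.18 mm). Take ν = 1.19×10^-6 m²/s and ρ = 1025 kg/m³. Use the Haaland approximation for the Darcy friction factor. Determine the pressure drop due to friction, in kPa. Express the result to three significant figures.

Δp ≈ 446 kPa

V = 4Q/(πD²) = 4·0.0138/(π·0.101²) = 1.722 m/s
Re = VD/ν = 1.722·0.101/1.19×10^-6 = 1.46×10^5 → turbulent
ε/D = 0.18/101 = 0.00178
Haaland: f = 0.02390
h_f = f(L/D)V²/(2g) = 0.02390·(1240/0.101)·1.722²/(2·9.81) = 44.38 m
Δp = ρg·h_f = 1025·9.81·44.38 = 446.2 kPa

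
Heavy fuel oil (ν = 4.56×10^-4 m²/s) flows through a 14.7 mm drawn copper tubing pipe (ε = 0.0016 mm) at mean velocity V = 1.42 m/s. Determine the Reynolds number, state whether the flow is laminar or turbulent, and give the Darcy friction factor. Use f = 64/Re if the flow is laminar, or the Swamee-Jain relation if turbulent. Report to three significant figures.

Re ≈ 45.8; laminar; f = 64/Re ≈ 1.40

Re = VD/ν = 1.420·0.0147/4.56×10^-4 = 45.8
Re < 2300 → laminar → f = 64/Re = 1.398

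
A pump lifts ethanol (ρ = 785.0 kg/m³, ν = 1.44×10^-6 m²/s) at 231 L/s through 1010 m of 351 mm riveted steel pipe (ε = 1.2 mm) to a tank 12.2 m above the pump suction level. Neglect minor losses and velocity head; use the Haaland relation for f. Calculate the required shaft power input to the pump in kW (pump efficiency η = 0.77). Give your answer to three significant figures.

V = 4Q/(πD²) = 2.387 m/s; Re = 5.82×10^5; ε/D = 0.00342; f = 0.02740
h_f = f(L/D)V²/2g = 22.90 m
Total head H = z + h_f = 12.2 + 22.90 = 35.10 m
P_hyd = ρgQH = 785.0·9.81·0.231·35.10 = 62.44 kW
P_shaft = P_hyd/η = 62.44/0.77 = 81.10 kW

P_shaft ≈ 81.1 kW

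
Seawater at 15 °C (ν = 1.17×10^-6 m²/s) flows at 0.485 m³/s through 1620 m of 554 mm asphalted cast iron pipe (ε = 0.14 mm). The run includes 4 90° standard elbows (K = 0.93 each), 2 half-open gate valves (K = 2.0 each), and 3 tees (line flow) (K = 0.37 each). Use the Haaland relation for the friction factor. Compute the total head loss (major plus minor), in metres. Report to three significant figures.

H_L ≈ 11.0 m

V = 4Q/(πD²) = 2.012 m/s; V²/2g = 0.2063 m
Re = 9.53×10^5, ε/D = 2.53×10^-4 → f = 0.01519 (Haaland)
Major: h_f = f(L/D)·V²/2g = 0.01519·2924·0.2063 = 9.162 m
Minor: ΣK = 8.83; h_m = ΣK·V²/2g = 1.822 m
Total H_L = 9.162 + 1.822 = 10.98 m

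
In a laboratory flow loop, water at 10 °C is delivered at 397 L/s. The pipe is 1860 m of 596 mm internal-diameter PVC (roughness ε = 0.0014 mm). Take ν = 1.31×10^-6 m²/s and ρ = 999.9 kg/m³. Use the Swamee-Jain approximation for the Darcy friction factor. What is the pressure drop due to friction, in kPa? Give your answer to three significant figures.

Δp ≈ 39.7 kPa

V = 4Q/(πD²) = 4·0.397/(π·0.596²) = 1.423 m/s
Re = VD/ν = 1.423·0.596/1.31×10^-6 = 6.47×10^5 → turbulent
ε/D = 0.0014/596 = 2.35×10^-6
Swamee-Jain: f = 0.01255
h_f = f(L/D)V²/(2g) = 0.01255·(1860/0.596)·1.423²/(2·9.81) = 4.043 m
Δp = ρg·h_f = 999.9·9.81·4.043 = 39.65 kPa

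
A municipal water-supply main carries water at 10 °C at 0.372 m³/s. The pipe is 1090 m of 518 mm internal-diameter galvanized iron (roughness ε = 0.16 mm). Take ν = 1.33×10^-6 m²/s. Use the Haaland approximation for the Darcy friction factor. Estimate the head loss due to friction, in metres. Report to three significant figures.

h_f ≈ 5.33 m

V = 4Q/(πD²) = 4·0.372/(π·0.518²) = 1.765 m/s
Re = VD/ν = 1.765·0.518/1.33×10^-6 = 6.87×10^5 → turbulent
ε/D = 0.16/518 = 3.09×10^-4
Haaland: f = 0.01594
h_f = f(L/D)V²/(2g) = 0.01594·(1090/0.518)·1.765²/(2·9.81) = 5.326 m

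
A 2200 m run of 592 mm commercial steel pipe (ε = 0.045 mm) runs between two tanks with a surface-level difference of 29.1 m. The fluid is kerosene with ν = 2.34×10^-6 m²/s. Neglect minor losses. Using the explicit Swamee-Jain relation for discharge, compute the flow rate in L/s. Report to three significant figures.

Q ≈ 936 L/s

Swamee-Jain (Type II): Q = -0.965·√(gD⁵h_f/L)·ln[ε/(3.7D) + √(3.17ν²L/(gD³h_f))]
√(gD⁵h_f/L) = √(9.81·0.592⁵·29.1/2200) = 0.09713
ε/(3.7D) = 2.05×10^-5; √(3.17ν²L/(gD³h_f)) = 2.54×10^-5
Q = -0.965·0.09713·ln(4.594×10^-5) = 0.9362 m³/s
Check: V = 3.40 m/s, Re = 8.61×10^5, f = 0.01333, h_f = 29.2 m ≈ 29.1 m ✓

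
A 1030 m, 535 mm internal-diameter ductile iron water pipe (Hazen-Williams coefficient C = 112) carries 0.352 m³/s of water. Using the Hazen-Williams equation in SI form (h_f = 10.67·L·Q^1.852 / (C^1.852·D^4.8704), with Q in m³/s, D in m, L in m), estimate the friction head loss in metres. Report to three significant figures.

h_f = 10.67·1030·0.352^1.852 / (112^1.852·0.535^4.8704) = 5.359 m

h_f ≈ 5.36 m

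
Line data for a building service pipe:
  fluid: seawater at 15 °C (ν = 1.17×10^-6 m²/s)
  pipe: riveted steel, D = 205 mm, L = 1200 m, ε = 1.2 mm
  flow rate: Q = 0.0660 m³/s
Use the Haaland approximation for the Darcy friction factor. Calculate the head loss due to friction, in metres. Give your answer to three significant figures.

h_f ≈ 38.4 m

V = 4Q/(πD²) = 4·0.0660/(π·0.205²) = 2.000 m/s
Re = VD/ν = 2.000·0.205/1.17×10^-6 = 3.50×10^5 → turbulent
ε/D = 1.2/205 = 0.00585
Haaland: f = 0.03216
h_f = f(L/D)V²/(2g) = 0.03216·(1200/0.205)·2.000²/(2·9.81) = 38.36 m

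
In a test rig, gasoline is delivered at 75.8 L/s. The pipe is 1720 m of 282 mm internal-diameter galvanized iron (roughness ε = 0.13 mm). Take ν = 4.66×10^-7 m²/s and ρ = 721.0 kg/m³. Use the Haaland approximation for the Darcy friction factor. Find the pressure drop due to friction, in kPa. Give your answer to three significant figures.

Δp ≈ 55.2 kPa

V = 4Q/(πD²) = 4·0.0758/(π·0.282²) = 1.214 m/s
Re = VD/ν = 1.214·0.282/4.66×10^-7 = 7.34×10^5 → turbulent
ε/D = 0.13/282 = 4.61×10^-4
Haaland: f = 0.01706
h_f = f(L/D)V²/(2g) = 0.01706·(1720/0.282)·1.214²/(2·9.81) = 7.810 m
Δp = ρg·h_f = 721.0·9.81·7.810 = 55.24 kPa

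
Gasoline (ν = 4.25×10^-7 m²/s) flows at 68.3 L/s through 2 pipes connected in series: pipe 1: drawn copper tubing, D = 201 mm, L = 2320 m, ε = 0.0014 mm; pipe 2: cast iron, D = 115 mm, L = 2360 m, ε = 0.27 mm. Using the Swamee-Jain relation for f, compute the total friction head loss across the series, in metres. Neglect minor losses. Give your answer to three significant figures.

H ≈ 1140 m

Pipe 1: V = 2.152 m/s, Re = 1.02×10^6, ε/D = 6.97×10^-6, f = 0.01175, h_1 = f(L/D)V²/2g = 32.02 m
Pipe 2: V = 6.576 m/s, Re = 1.78×10^6, ε/D = 0.00235, f = 0.02459, h_2 = f(L/D)V²/2g = 1112 m
Series → Q common, losses add: H = Σh = 1144 m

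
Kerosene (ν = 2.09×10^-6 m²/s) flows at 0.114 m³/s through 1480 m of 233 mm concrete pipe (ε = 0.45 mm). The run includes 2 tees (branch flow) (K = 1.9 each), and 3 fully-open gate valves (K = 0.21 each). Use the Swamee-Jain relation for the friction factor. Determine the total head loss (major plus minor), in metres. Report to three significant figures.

V = 4Q/(πD²) = 2.674 m/s; V²/2g = 0.3643 m
Re = 2.98×10^5, ε/D = 0.00193 → f = 0.02397 (Swamee-Jain)
Major: h_f = f(L/D)·V²/2g = 0.02397·6352·0.3643 = 55.48 m
Minor: ΣK = 4.43; h_m = ΣK·V²/2g = 1.614 m
Total H_L = 55.48 + 1.614 = 57.10 m

H_L ≈ 57.1 m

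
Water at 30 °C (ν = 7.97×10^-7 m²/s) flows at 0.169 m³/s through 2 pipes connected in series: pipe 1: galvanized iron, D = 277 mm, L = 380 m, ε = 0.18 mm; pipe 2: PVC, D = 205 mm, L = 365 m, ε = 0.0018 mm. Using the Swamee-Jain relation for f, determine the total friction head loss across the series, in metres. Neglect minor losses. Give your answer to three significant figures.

H ≈ 37.0 m

Pipe 1: V = 2.804 m/s, Re = 9.75×10^5, ε/D = 6.50×10^-4, f = 0.01825, h_1 = f(L/D)V²/2g = 10.04 m
Pipe 2: V = 5.120 m/s, Re = 1.32×10^6, ε/D = 8.78×10^-6, f = 0.01134, h_2 = f(L/D)V²/2g = 26.99 m
Series → Q common, losses add: H = Σh = 37.02 m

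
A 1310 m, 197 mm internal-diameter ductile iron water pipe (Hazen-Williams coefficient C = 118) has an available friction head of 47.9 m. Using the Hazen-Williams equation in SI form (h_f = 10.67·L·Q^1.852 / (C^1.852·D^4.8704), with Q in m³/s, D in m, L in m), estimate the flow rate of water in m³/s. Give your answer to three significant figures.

Rearranging: Q = [h_f·C^1.852·D^4.8704 / (10.67·L)]^(1/1.852)
Q = [47.9·118^1.852·0.197^4.8704 / (10.67·1310)]^0.540 = 0.07681 m³/s

Q ≈ 0.0768 m³/s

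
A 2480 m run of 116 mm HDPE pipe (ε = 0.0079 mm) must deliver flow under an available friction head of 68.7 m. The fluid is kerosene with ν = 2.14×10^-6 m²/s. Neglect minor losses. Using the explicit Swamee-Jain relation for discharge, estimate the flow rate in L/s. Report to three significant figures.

Q ≈ 19.6 L/s

Swamee-Jain (Type II): Q = -0.965·√(gD⁵h_f/L)·ln[ε/(3.7D) + √(3.17ν²L/(gD³h_f))]
√(gD⁵h_f/L) = √(9.81·0.116⁵·68.7/2480) = 0.002389
ε/(3.7D) = 1.84×10^-5; √(3.17ν²L/(gD³h_f)) = 1.85×10^-4
Q = -0.965·0.002389·ln(2.034×10^-4) = 0.01960 m³/s
Check: V = 1.85 m/s, Re = 1.01×10^5, f = 0.01825, h_f = 68.4 m ≈ 68.7 m ✓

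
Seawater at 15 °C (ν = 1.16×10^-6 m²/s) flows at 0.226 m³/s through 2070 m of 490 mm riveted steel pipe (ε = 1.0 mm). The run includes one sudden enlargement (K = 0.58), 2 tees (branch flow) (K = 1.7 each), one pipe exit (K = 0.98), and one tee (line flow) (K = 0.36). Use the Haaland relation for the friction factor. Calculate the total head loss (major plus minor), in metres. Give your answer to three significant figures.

V = 4Q/(πD²) = 1.198 m/s; V²/2g = 0.07321 m
Re = 5.06×10^5, ε/D = 0.00204 → f = 0.02391 (Haaland)
Major: h_f = f(L/D)·V²/2g = 0.02391·4224·0.07321 = 7.394 m
Minor: ΣK = 5.32; h_m = ΣK·V²/2g = 0.3895 m
Total H_L = 7.394 + 0.3895 = 7.783 m

H_L ≈ 7.78 m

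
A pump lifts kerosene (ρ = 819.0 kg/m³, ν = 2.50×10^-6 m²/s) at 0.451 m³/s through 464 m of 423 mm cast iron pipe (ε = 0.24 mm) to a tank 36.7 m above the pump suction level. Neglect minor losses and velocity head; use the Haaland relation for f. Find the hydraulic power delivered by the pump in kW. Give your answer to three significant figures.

V = 4Q/(πD²) = 3.209 m/s; Re = 5.43×10^5; ε/D = 5.67×10^-4; f = 0.01794
h_f = f(L/D)V²/2g = 10.33 m
Total head H = z + h_f = 36.7 + 10.33 = 47.03 m
P_hyd = ρgQH = 819.0·9.81·0.451·47.03 = 170.4 kW

P_hyd ≈ 170 kW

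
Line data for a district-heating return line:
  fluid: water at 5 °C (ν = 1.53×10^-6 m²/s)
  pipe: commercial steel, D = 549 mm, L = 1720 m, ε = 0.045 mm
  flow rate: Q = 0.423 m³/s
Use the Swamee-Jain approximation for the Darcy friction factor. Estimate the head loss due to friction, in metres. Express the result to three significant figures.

V = 4Q/(πD²) = 4·0.423/(π·0.549²) = 1.787 m/s
Re = VD/ν = 1.787·0.549/1.53×10^-6 = 6.41×10^5 → turbulent
ε/D = 0.045/549 = 8.20×10^-5
Swamee-Jain: f = 0.01384
h_f = f(L/D)V²/(2g) = 0.01384·(1720/0.549)·1.787²/(2·9.81) = 7.057 m

h_f ≈ 7.06 m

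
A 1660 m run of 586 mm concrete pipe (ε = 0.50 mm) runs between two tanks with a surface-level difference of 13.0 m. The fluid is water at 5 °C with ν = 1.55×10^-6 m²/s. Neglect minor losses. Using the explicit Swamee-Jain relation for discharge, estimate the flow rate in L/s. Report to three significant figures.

Q ≈ 582 L/s

Swamee-Jain (Type II): Q = -0.965·√(gD⁵h_f/L)·ln[ε/(3.7D) + √(3.17ν²L/(gD³h_f))]
√(gD⁵h_f/L) = √(9.81·0.586⁵·13.0/1660) = 0.07286
ε/(3.7D) = 2.31×10^-4; √(3.17ν²L/(gD³h_f)) = 2.22×10^-5
Q = -0.965·0.07286·ln(2.528×10^-4) = 0.5824 m³/s
Check: V = 2.16 m/s, Re = 8.16×10^5, f = 0.01942, h_f = 13.1 m ≈ 13.0 m ✓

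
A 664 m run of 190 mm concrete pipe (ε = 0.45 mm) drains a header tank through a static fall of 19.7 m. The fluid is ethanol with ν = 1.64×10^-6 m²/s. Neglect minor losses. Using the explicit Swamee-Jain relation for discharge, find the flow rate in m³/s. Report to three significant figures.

Q ≈ 0.0594 m³/s

Swamee-Jain (Type II): Q = -0.965·√(gD⁵h_f/L)·ln[ε/(3.7D) + √(3.17ν²L/(gD³h_f))]
√(gD⁵h_f/L) = √(9.81·0.190⁵·19.7/664) = 0.008489
ε/(3.7D) = 6.40×10^-4; √(3.17ν²L/(gD³h_f)) = 6.54×10^-5
Q = -0.965·0.008489·ln(7.055×10^-4) = 0.05945 m³/s
Check: V = 2.10 m/s, Re = 2.43×10^5, f = 0.02533, h_f = 19.8 m ≈ 19.7 m ✓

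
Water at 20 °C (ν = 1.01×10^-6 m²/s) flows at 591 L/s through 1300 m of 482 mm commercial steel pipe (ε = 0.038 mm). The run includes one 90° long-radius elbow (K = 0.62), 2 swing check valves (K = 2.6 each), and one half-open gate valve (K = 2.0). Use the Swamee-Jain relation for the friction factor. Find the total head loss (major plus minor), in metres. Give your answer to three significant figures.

H_L ≈ 22.5 m

V = 4Q/(πD²) = 3.239 m/s; V²/2g = 0.5347 m
Re = 1.55×10^6, ε/D = 7.88×10^-5 → f = 0.01271 (Swamee-Jain)
Major: h_f = f(L/D)·V²/2g = 0.01271·2697·0.5347 = 18.33 m
Minor: ΣK = 7.82; h_m = ΣK·V²/2g = 4.181 m
Total H_L = 18.33 + 4.181 = 22.51 m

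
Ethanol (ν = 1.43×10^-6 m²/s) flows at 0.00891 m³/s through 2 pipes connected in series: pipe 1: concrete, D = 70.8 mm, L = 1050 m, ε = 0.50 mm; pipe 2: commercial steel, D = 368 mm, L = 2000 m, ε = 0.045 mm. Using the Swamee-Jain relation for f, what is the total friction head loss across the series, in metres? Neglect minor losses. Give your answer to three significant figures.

Pipe 1: V = 2.263 m/s, Re = 1.12×10^5, ε/D = 0.00706, f = 0.03472, h_1 = f(L/D)V²/2g = 134.4 m
Pipe 2: V = 0.08377 m/s, Re = 2.16×10^4, ε/D = 1.22×10^-4, f = 0.02565, h_2 = f(L/D)V²/2g = 0.04986 m
Series → Q common, losses add: H = Σh = 134.5 m

H ≈ 134 m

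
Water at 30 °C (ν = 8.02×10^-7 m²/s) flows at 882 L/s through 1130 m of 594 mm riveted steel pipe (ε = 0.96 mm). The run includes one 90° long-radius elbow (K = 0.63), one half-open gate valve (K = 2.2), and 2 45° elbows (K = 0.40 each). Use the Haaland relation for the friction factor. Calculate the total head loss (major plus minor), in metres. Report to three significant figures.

H_L ≈ 23.8 m

V = 4Q/(πD²) = 3.183 m/s; V²/2g = 0.5163 m
Re = 2.36×10^6, ε/D = 0.00162 → f = 0.02227 (Haaland)
Major: h_f = f(L/D)·V²/2g = 0.02227·1902·0.5163 = 21.88 m
Minor: ΣK = 3.63; h_m = ΣK·V²/2g = 1.874 m
Total H_L = 21.88 + 1.874 = 23.75 m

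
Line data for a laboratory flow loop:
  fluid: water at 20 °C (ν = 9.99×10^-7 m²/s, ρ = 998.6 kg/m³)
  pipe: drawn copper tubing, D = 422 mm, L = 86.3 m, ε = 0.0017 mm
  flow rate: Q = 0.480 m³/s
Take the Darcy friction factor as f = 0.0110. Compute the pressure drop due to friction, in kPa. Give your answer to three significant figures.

Δp ≈ 13.2 kPa

V = 4Q/(πD²) = 4·0.480/(π·0.422²) = 3.432 m/s
h_f = f(L/D)V²/(2g) = 0.01100·(86.3/0.422)·3.432²/(2·9.81) = 1.350 m
Δp = ρg·h_f = 998.6·9.81·1.350 = 13.23 kPa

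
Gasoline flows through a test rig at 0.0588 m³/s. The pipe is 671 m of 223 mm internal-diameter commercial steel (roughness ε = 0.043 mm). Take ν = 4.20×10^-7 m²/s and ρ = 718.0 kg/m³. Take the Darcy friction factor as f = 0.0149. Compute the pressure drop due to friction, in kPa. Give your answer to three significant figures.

Δp ≈ 36.5 kPa

V = 4Q/(πD²) = 4·0.0588/(π·0.223²) = 1.505 m/s
h_f = f(L/D)V²/(2g) = 0.01490·(671/0.223)·1.505²/(2·9.81) = 5.179 m
Δp = ρg·h_f = 718.0·9.81·5.179 = 36.48 kPa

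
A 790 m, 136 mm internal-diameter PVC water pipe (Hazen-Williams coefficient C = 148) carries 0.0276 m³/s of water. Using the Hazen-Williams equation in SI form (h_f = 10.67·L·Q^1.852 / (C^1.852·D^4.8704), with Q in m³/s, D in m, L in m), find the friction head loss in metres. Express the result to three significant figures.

h_f = 10.67·790·0.0276^1.852 / (148^1.852·0.136^4.8704) = 17.34 m

h_f ≈ 17.3 m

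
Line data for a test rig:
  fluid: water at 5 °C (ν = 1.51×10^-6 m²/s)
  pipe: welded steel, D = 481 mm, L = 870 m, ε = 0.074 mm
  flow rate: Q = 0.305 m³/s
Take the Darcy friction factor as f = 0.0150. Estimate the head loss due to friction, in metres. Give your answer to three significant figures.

h_f ≈ 3.90 m

V = 4Q/(πD²) = 4·0.305/(π·0.481²) = 1.678 m/s
h_f = f(L/D)V²/(2g) = 0.01500·(870/0.481)·1.678²/(2·9.81) = 3.896 m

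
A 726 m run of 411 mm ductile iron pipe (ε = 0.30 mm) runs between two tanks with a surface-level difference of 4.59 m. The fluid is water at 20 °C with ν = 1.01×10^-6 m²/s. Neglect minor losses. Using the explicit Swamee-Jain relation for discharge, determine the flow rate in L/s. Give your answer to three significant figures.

Swamee-Jain (Type II): Q = -0.965·√(gD⁵h_f/L)·ln[ε/(3.7D) + √(3.17ν²L/(gD³h_f))]
√(gD⁵h_f/L) = √(9.81·0.411⁵·4.59/726) = 0.02697
ε/(3.7D) = 1.97×10^-4; √(3.17ν²L/(gD³h_f)) = 2.74×10^-5
Q = -0.965·0.02697·ln(2.247×10^-4) = 0.2186 m³/s
Check: V = 1.65 m/s, Re = 6.71×10^5, f = 0.01889, h_f = 4.62 m ≈ 4.59 m ✓

Q ≈ 219 L/s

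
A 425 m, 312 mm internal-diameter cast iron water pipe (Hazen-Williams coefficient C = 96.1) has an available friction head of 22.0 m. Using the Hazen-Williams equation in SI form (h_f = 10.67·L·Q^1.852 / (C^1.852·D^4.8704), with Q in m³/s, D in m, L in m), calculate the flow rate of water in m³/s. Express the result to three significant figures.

Q ≈ 0.253 m³/s

Rearranging: Q = [h_f·C^1.852·D^4.8704 / (10.67·L)]^(1/1.852)
Q = [22.0·96.1^1.852·0.312^4.8704 / (10.67·425)]^0.540 = 0.2529 m³/s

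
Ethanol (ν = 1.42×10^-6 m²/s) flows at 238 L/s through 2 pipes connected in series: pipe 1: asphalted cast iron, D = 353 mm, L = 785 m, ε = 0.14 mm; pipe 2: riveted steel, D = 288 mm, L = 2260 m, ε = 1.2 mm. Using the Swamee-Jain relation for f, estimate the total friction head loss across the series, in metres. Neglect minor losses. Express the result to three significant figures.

Pipe 1: V = 2.432 m/s, Re = 6.05×10^5, ε/D = 3.97×10^-4, f = 0.01692, h_1 = f(L/D)V²/2g = 11.34 m
Pipe 2: V = 3.653 m/s, Re = 7.41×10^5, ε/D = 0.00417, f = 0.02898, h_2 = f(L/D)V²/2g = 154.7 m
Series → Q common, losses add: H = Σh = 166.1 m

H ≈ 166 m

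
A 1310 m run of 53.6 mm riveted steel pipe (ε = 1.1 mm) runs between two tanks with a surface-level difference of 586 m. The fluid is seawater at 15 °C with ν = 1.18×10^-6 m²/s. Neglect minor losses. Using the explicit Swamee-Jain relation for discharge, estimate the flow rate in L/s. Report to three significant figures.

Swamee-Jain (Type II): Q = -0.965·√(gD⁵h_f/L)·ln[ε/(3.7D) + √(3.17ν²L/(gD³h_f))]
√(gD⁵h_f/L) = √(9.81·0.0536⁵·586/1310) = 0.001393
ε/(3.7D) = 0.00555; √(3.17ν²L/(gD³h_f)) = 8.08×10^-5
Q = -0.965·0.001393·ln(0.005627) = 0.006965 m³/s
Check: V = 3.09 m/s, Re = 1.40×10^5, f = 0.04958, h_f = 588 m ≈ 586 m ✓

Q ≈ 6.97 L/s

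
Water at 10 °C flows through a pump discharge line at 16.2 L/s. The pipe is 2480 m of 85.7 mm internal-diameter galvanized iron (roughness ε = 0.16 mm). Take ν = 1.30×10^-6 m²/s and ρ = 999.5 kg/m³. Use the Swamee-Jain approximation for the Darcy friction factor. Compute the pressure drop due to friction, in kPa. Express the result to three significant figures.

V = 4Q/(πD²) = 4·0.0162/(π·0.0857²) = 2.808 m/s
Re = VD/ν = 2.808·0.0857/1.30×10^-6 = 1.85×10^5 → turbulent
ε/D = 0.16/85.7 = 0.00187
Swamee-Jain: f = 0.02418
h_f = f(L/D)V²/(2g) = 0.02418·(2480/0.0857)·2.808²/(2·9.81) = 281.3 m
Δp = ρg·h_f = 999.5·9.81·281.3 = 2758 kPa

Δp ≈ 2760 kPa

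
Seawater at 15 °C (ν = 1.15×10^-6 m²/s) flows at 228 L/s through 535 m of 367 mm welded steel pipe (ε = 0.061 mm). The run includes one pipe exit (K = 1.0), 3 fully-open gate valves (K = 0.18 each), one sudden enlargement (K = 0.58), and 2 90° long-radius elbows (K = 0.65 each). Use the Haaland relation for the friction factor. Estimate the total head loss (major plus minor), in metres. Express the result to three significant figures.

V = 4Q/(πD²) = 2.155 m/s; V²/2g = 0.2368 m
Re = 6.88×10^5, ε/D = 1.66×10^-4 → f = 0.01457 (Haaland)
Major: h_f = f(L/D)·V²/2g = 0.01457·1458·0.2368 = 5.029 m
Minor: ΣK = 3.42; h_m = ΣK·V²/2g = 0.8098 m
Total H_L = 5.029 + 0.8098 = 5.838 m

H_L ≈ 5.84 m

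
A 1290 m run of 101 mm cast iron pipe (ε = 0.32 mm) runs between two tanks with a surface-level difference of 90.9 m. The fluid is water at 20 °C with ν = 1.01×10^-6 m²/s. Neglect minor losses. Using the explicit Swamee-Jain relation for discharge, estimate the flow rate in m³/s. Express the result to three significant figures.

Q ≈ 0.0182 m³/s

Swamee-Jain (Type II): Q = -0.965·√(gD⁵h_f/L)·ln[ε/(3.7D) + √(3.17ν²L/(gD³h_f))]
√(gD⁵h_f/L) = √(9.81·0.101⁵·90.9/1290) = 0.002695
ε/(3.7D) = 8.56×10^-4; √(3.17ν²L/(gD³h_f)) = 6.74×10^-5
Q = -0.965·0.002695·ln(9.237×10^-4) = 0.01817 m³/s
Check: V = 2.27 m/s, Re = 2.27×10^5, f = 0.02731, h_f = 91.5 m ≈ 90.9 m ✓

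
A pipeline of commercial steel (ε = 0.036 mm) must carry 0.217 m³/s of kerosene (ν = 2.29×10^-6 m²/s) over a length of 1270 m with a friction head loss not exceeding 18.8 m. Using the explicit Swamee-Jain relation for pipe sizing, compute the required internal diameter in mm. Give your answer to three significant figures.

D ≈ 335 mm

Swamee-Jain (Type III): D = 0.66·[ε^1.25·(LQ²/(gh_f))^4.75 + ν·Q^9.4·(L/(gh_f))^5.2]^0.04
LQ²/(gh_f) = 0.3243; L/(gh_f) = 6.886
Term 1 = ε^1.25·(…)^4.75 = 1.32×10^-8; Term 2 = ν·Q^9.4·(…)^5.2 = 3.02×10^-8
D = 0.66·(1.32×10^-8 + 3.02×10^-8)^0.04 = 0.3350 m = 335 mm
Check: V = 2.46 m/s, Re = 3.60×10^5, f = 0.01514, h_f = 17.7 m ≈ 18.8 m ✓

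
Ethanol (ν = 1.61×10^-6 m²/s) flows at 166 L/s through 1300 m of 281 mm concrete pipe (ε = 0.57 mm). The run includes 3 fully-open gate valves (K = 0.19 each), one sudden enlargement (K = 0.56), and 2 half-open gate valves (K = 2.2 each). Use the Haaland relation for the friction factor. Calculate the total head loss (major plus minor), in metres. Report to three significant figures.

V = 4Q/(πD²) = 2.677 m/s; V²/2g = 0.3652 m
Re = 4.67×10^5, ε/D = 0.00203 → f = 0.02390 (Haaland)
Major: h_f = f(L/D)·V²/2g = 0.02390·4626·0.3652 = 40.37 m
Minor: ΣK = 5.53; h_m = ΣK·V²/2g = 2.019 m
Total H_L = 40.37 + 2.019 = 42.39 m

H_L ≈ 42.4 m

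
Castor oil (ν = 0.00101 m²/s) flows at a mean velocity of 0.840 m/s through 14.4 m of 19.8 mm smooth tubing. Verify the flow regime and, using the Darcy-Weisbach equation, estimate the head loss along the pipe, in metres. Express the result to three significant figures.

h_f ≈ 102 m

Re = VD/ν = 0.840·0.01980/0.00101 = 16.5 → laminar (Re < 2300)
f = 64/Re = 3.886
h_f = f(L/D)V²/(2g) = 3.886·(14.4/0.01980)·0.840²/(2·9.81) = 101.7 m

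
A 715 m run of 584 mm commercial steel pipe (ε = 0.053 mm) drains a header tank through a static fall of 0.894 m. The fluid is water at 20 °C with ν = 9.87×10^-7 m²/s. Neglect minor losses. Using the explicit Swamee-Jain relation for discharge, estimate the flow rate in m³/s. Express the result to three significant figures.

Swamee-Jain (Type II): Q = -0.965·√(gD⁵h_f/L)·ln[ε/(3.7D) + √(3.17ν²L/(gD³h_f))]
√(gD⁵h_f/L) = √(9.81·0.584⁵·0.894/715) = 0.02887
ε/(3.7D) = 2.45×10^-5; √(3.17ν²L/(gD³h_f)) = 3.56×10^-5
Q = -0.965·0.02887·ln(6.008×10^-5) = 0.2707 m³/s
Check: V = 1.01 m/s, Re = 5.98×10^5, f = 0.01407, h_f = 0.897 m ≈ 0.894 m ✓

Q ≈ 0.271 m³/s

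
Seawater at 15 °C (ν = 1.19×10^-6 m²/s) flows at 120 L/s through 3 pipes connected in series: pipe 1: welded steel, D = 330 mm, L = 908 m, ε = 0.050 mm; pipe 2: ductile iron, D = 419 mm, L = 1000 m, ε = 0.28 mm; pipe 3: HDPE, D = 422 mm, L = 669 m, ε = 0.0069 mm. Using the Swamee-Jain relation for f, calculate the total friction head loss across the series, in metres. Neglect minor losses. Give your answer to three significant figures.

Pipe 1: V = 1.403 m/s, Re = 3.89×10^5, ε/D = 1.52×10^-4, f = 0.01543, h_1 = f(L/D)V²/2g = 4.260 m
Pipe 2: V = 0.8703 m/s, Re = 3.06×10^5, ε/D = 6.68×10^-4, f = 0.01921, h_2 = f(L/D)V²/2g = 1.770 m
Pipe 3: V = 0.8580 m/s, Re = 3.04×10^5, ε/D = 1.64×10^-5, f = 0.01453, h_3 = f(L/D)V²/2g = 0.8641 m
Series → Q common, losses add: H = Σh = 6.894 m

H ≈ 6.89 m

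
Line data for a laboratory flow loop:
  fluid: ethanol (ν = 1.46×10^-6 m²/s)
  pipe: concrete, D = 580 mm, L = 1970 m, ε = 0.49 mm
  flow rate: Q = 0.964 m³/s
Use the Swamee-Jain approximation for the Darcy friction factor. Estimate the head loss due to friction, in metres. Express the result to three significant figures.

h_f ≈ 44.2 m

V = 4Q/(πD²) = 4·0.964/(π·0.580²) = 3.649 m/s
Re = VD/ν = 3.649·0.580/1.46×10^-6 = 1.45×10^6 → turbulent
ε/D = 0.49/580 = 8.45×10^-4
Swamee-Jain: f = 0.01917
h_f = f(L/D)V²/(2g) = 0.01917·(1970/0.580)·3.649²/(2·9.81) = 44.18 m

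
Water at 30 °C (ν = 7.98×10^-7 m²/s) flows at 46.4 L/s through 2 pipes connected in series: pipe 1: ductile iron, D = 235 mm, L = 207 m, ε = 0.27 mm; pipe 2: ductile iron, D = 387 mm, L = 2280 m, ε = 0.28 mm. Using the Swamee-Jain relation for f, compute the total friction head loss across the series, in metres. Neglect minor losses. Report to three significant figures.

H ≈ 2.03 m

Pipe 1: V = 1.070 m/s, Re = 3.15×10^5, ε/D = 0.00115, f = 0.02130, h_1 = f(L/D)V²/2g = 1.094 m
Pipe 2: V = 0.3945 m/s, Re = 1.91×10^5, ε/D = 7.24×10^-4, f = 0.02009, h_2 = f(L/D)V²/2g = 0.9387 m
Series → Q common, losses add: H = Σh = 2.033 m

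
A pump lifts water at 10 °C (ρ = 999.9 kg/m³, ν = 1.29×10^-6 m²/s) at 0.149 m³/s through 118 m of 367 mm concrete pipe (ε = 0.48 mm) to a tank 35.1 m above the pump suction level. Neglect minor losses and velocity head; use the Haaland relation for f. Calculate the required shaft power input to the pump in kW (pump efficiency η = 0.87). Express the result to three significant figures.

V = 4Q/(πD²) = 1.409 m/s; Re = 4.01×10^5; ε/D = 0.00131; f = 0.02156
h_f = f(L/D)V²/2g = 0.7010 m
Total head H = z + h_f = 35.1 + 0.7010 = 35.80 m
P_hyd = ρgQH = 999.9·9.81·0.149·35.80 = 52.32 kW
P_shaft = P_hyd/η = 52.32/0.87 = 60.14 kW

P_shaft ≈ 60.1 kW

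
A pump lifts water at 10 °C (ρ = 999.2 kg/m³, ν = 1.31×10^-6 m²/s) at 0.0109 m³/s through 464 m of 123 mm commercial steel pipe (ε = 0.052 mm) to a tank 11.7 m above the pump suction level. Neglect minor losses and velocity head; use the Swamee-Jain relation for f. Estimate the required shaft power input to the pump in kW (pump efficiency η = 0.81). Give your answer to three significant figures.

P_shaft ≈ 1.98 kW

V = 4Q/(πD²) = 0.9173 m/s; Re = 8.61×10^4; ε/D = 4.23×10^-4; f = 0.02050
h_f = f(L/D)V²/2g = 3.317 m
Total head H = z + h_f = 11.7 + 3.317 = 15.02 m
P_hyd = ρgQH = 999.2·9.81·0.0109·15.02 = 1.604 kW
P_shaft = P_hyd/η = 1.604/0.81 = 1.981 kW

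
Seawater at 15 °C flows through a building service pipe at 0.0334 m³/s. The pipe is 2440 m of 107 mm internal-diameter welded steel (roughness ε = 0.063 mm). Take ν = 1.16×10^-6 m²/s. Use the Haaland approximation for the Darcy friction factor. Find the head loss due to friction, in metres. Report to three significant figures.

V = 4Q/(πD²) = 4·0.0334/(π·0.107²) = 3.714 m/s
Re = VD/ν = 3.714·0.107/1.16×10^-6 = 3.43×10^5 → turbulent
ε/D = 0.063/107 = 5.89×10^-4
Haaland: f = 0.01843
h_f = f(L/D)V²/(2g) = 0.01843·(2440/0.107)·3.714²/(2·9.81) = 295.6 m

h_f ≈ 296 m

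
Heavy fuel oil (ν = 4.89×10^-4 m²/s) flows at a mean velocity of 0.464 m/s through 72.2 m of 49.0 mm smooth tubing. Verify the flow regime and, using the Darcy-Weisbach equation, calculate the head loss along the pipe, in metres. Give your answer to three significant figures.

Re = VD/ν = 0.464·0.04900/4.89×10^-4 = 46.5 → laminar (Re < 2300)
f = 64/Re = 1.376
h_f = f(L/D)V²/(2g) = 1.376·(72.2/0.04900)·0.464²/(2·9.81) = 22.26 m

h_f ≈ 22.3 m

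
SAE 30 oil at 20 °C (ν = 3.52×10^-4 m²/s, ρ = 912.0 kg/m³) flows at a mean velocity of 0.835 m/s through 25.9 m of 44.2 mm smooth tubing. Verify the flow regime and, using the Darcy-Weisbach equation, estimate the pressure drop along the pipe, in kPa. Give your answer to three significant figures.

Δp ≈ 114 kPa

Re = VD/ν = 0.835·0.04420/3.52×10^-4 = 105 → laminar (Re < 2300)
f = 64/Re = 0.6104
h_f = f(L/D)V²/(2g) = 0.6104·(25.9/0.04420)·0.835²/(2·9.81) = 12.71 m
Δp = ρg·h_f = 912.0·9.81·12.71 = 113.7 kPa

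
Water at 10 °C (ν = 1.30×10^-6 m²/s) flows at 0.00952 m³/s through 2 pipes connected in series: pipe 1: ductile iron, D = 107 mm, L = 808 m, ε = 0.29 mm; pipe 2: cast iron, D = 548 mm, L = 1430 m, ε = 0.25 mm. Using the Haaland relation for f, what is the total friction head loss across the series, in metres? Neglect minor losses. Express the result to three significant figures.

H ≈ 11.6 m

Pipe 1: V = 1.059 m/s, Re = 8.71×10^4, ε/D = 0.00271, f = 0.02691, h_1 = f(L/D)V²/2g = 11.61 m
Pipe 2: V = 0.04036 m/s, Re = 1.70×10^4, ε/D = 4.56×10^-4, f = 0.02758, h_2 = f(L/D)V²/2g = 0.005975 m
Series → Q common, losses add: H = Σh = 11.61 m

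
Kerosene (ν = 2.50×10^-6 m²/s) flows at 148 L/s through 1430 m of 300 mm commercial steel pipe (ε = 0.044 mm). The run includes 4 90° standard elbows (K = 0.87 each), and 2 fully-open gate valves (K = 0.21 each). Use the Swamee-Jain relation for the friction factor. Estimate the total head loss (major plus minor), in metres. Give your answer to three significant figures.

H_L ≈ 18.2 m

V = 4Q/(πD²) = 2.094 m/s; V²/2g = 0.2234 m
Re = 2.51×10^5, ε/D = 1.47×10^-4 → f = 0.01623 (Swamee-Jain)
Major: h_f = f(L/D)·V²/2g = 0.01623·4767·0.2234 = 17.28 m
Minor: ΣK = 3.90; h_m = ΣK·V²/2g = 0.8714 m
Total H_L = 17.28 + 0.8714 = 18.16 m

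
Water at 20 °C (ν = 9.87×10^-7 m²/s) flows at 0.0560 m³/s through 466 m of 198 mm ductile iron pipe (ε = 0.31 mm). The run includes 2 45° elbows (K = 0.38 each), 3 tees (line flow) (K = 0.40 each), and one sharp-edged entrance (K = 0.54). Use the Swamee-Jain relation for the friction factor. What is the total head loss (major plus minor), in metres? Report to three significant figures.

V = 4Q/(πD²) = 1.819 m/s; V²/2g = 0.1686 m
Re = 3.65×10^5, ε/D = 0.00157 → f = 0.02270 (Swamee-Jain)
Major: h_f = f(L/D)·V²/2g = 0.02270·2354·0.1686 = 9.005 m
Minor: ΣK = 2.50; h_m = ΣK·V²/2g = 0.4215 m
Total H_L = 9.005 + 0.4215 = 9.427 m

H_L ≈ 9.43 m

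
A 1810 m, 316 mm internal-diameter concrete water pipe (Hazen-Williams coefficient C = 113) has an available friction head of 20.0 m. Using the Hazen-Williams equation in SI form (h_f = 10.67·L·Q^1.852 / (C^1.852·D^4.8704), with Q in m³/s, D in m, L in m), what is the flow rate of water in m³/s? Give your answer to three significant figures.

Rearranging: Q = [h_f·C^1.852·D^4.8704 / (10.67·L)]^(1/1.852)
Q = [20.0·113^1.852·0.316^4.8704 / (10.67·1810)]^0.540 = 0.1336 m³/s

Q ≈ 0.134 m³/s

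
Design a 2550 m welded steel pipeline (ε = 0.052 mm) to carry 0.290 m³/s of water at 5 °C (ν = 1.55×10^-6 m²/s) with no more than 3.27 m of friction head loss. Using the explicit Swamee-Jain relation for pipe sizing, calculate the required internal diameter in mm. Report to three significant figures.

D ≈ 610 mm

Swamee-Jain (Type III): D = 0.66·[ε^1.25·(LQ²/(gh_f))^4.75 + ν·Q^9.4·(L/(gh_f))^5.2]^0.04
LQ²/(gh_f) = 6.685; L/(gh_f) = 79.49
Term 1 = ε^1.25·(…)^4.75 = 0.0367; Term 2 = ν·Q^9.4·(…)^5.2 = 0.104
D = 0.66·(0.0367 + 0.104)^0.04 = 0.6103 m = 610 mm
Check: V = 0.991 m/s, Re = 3.90×10^5, f = 0.01475, h_f = 3.09 m ≈ 3.27 m ✓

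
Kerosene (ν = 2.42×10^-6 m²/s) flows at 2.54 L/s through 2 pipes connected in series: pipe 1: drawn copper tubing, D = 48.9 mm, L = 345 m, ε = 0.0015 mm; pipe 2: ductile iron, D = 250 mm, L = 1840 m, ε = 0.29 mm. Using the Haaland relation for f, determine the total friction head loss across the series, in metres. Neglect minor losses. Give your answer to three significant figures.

H ≈ 15.8 m

Pipe 1: V = 1.352 m/s, Re = 2.73×10^4, ε/D = 3.07×10^-5, f = 0.02390, h_1 = f(L/D)V²/2g = 15.72 m
Pipe 2: V = 0.05174 m/s, Re = 5350, ε/D = 0.00116, f = 0.03806, h_2 = f(L/D)V²/2g = 0.03823 m
Series → Q common, losses add: H = Σh = 15.76 m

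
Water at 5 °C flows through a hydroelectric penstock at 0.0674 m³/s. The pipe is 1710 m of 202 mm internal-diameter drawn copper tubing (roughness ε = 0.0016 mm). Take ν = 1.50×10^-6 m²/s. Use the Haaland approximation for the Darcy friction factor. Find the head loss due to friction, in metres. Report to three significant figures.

V = 4Q/(πD²) = 4·0.0674/(π·0.202²) = 2.103 m/s
Re = VD/ν = 2.103·0.202/1.50×10^-6 = 2.83×10^5 → turbulent
ε/D = 0.0016/202 = 7.92×10^-6
Haaland: f = 0.01456
h_f = f(L/D)V²/(2g) = 0.01456·(1710/0.202)·2.103²/(2·9.81) = 27.78 m

h_f ≈ 27.8 m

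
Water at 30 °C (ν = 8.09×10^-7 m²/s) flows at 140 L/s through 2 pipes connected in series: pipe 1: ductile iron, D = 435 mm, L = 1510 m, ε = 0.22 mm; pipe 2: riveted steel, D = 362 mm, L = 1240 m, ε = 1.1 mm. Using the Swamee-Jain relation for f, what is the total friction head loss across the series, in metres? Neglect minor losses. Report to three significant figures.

H ≈ 11.4 m

Pipe 1: V = 0.9420 m/s, Re = 5.07×10^5, ε/D = 5.06×10^-4, f = 0.01780, h_1 = f(L/D)V²/2g = 2.795 m
Pipe 2: V = 1.360 m/s, Re = 6.09×10^5, ε/D = 0.00304, f = 0.02658, h_2 = f(L/D)V²/2g = 8.585 m
Series → Q common, losses add: H = Σh = 11.38 m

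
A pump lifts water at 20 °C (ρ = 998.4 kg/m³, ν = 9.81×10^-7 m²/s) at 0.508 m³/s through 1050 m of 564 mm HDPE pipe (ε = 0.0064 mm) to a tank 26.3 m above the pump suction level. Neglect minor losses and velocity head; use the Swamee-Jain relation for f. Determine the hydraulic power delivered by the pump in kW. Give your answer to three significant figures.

V = 4Q/(πD²) = 2.033 m/s; Re = 1.17×10^6; ε/D = 1.13×10^-5; f = 0.01161
h_f = f(L/D)V²/2g = 4.556 m
Total head H = z + h_f = 26.3 + 4.556 = 30.86 m
P_hyd = ρgQH = 998.4·9.81·0.508·30.86 = 153.5 kW

P_hyd ≈ 154 kW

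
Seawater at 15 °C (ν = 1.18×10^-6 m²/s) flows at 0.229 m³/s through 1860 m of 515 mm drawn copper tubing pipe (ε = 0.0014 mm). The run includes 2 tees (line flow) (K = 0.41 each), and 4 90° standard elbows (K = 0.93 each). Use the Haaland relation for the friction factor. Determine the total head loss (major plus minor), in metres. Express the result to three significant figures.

H_L ≈ 3.21 m

V = 4Q/(πD²) = 1.099 m/s; V²/2g = 0.06160 m
Re = 4.80×10^5, ε/D = 2.72×10^-6 → f = 0.01319 (Haaland)
Major: h_f = f(L/D)·V²/2g = 0.01319·3612·0.06160 = 2.934 m
Minor: ΣK = 4.54; h_m = ΣK·V²/2g = 0.2797 m
Total H_L = 2.934 + 0.2797 = 3.214 m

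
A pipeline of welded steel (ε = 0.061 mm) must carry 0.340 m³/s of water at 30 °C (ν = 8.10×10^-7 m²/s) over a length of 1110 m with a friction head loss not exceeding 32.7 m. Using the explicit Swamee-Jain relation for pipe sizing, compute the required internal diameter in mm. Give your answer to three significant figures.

D ≈ 345 mm

Swamee-Jain (Type III): D = 0.66·[ε^1.25·(LQ²/(gh_f))^4.75 + ν·Q^9.4·(L/(gh_f))^5.2]^0.04
LQ²/(gh_f) = 0.4000; L/(gh_f) = 3.460
Term 1 = ε^1.25·(…)^4.75 = 6.94×10^-8; Term 2 = ν·Q^9.4·(…)^5.2 = 2.03×10^-8
D = 0.66·(6.94×10^-8 + 2.03×10^-8)^0.04 = 0.3449 m = 345 mm
Check: V = 3.64 m/s, Re = 1.55×10^6, f = 0.01418, h_f = 30.8 m ≈ 32.7 m ✓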